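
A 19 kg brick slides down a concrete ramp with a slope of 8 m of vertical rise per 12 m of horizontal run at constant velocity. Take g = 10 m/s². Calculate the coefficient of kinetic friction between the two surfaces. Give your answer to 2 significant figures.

0.67

At constant velocity the net force along the incline is zero: mg sin 33.69° = μ mg cos 33.69°.
So μ = tan 33.69° = 0.5547 / 0.8321 = 0.6666.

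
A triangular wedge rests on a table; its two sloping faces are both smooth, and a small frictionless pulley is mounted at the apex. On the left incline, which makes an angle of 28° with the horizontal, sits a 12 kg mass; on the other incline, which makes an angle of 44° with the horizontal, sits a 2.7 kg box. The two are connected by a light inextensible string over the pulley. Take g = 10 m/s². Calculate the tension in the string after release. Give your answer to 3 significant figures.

Resolve each weight along its own incline: the 12 kg mass has component 12 × 10 × sin 28° = 56.337 N down its slope, and the 2.7 kg mass has 2.7 × 10 × sin 44° = 18.756 N down its slope.
The 12 kg side's 56.337 N exceeds the other side's 18.756 N, so that mass slides down and the 2.7 kg mass slides up. Taking that direction as positive, Newton's second law for the whole system gives 56.337 − 18.756 = (12 + 2.7) a, so a = 37.581 / 14.7 = 2.5565 m/s².
For the 2.7 kg mass (up-slope positive): T − 18.756 = 2.7 × 2.5565, so T = 25.659 N.

25.7 N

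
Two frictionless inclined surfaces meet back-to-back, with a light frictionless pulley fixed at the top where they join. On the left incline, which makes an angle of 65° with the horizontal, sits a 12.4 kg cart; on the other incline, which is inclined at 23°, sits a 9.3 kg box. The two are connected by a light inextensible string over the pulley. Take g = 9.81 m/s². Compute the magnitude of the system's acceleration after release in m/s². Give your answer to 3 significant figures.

Resolve each weight along its own incline: the 12.4 kg mass has component 12.4 × 9.81 × sin 65° = 110.247 N down its slope, and the 9.3 kg mass has 9.3 × 9.81 × sin 23° = 35.648 N down its slope.
The 12.4 kg side's 110.247 N exceeds the other side's 35.648 N, so that mass slides down and the 9.3 kg mass slides up. Taking that direction as positive, Newton's second law for the whole system gives 110.247 − 35.648 = (12.4 + 9.3) a, so a = 74.599 / 21.7 = 3.4377 m/s².

3.44 m/s²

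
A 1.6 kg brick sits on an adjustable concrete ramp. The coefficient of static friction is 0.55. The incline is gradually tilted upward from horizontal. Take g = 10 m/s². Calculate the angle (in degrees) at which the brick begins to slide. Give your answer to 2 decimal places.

28.81°

At the threshold of sliding, static friction is at its maximum μ_s N and exactly balances the weight component along the incline: mg sin θ = μ_s mg cos θ.
Hence tan θ = μ_s = 0.55, so θ = arctan(0.55) = 28.8108°.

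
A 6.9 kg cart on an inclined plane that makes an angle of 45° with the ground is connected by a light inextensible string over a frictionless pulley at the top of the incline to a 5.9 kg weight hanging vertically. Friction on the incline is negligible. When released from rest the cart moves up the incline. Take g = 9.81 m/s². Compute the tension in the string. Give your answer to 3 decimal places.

For the cart on the incline: the weight component along the slope is m₁g sin 45° = 6.9 × 9.81 × 0.7071 = 47.863 N and the normal force is N = m₁g cos 45° = 47.863 N.
Newton's second law for the cart (up-slope positive): T − 47.863 = 6.9 a. For the hanging weight (downward positive): 5.9 × 9.81 − T = 5.9 a.
Adding the two equations eliminates T: 10.016 = 12.8 a, so a = 0.7825 m/s².
Then from the hanging weight's equation, T = 5.9 × (9.81 − 0.7825) = 53.262 N.

53.262 N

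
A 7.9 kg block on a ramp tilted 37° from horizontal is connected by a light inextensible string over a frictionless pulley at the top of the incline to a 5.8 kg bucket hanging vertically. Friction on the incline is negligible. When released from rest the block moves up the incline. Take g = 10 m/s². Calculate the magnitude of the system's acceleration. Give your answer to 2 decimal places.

0.76 m/s²

For the block on the incline: the weight component along the slope is m₁g sin 37° = 7.9 × 10 × 0.6018 = 47.542 N and the normal force is N = m₁g cos 37° = 63.092 N.
Newton's second law for the block (up-slope positive): T − 47.542 = 7.9 a. For the hanging bucket (downward positive): 5.8 × 10 − T = 5.8 a.
Adding the two equations eliminates T: 10.458 = 13.7 a, so a = 0.7634 m/s².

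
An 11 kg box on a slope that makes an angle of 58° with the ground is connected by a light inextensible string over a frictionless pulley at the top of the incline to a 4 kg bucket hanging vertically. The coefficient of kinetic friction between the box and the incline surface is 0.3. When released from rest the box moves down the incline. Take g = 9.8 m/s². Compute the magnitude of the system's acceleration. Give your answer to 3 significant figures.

For the box on the incline: the weight component along the slope is m₁g sin 58° = 11 × 9.8 × 0.8480 = 91.414 N and the normal force is N = m₁g cos 58° = 57.125 N.
Kinetic friction opposes the box's motion down the incline: f = μN = 0.3 × 57.125 = 17.137 N acting up the slope.
Newton's second law for the box (down-slope positive): 91.414 − 17.137 − T = 11 a. For the hanging bucket (upward positive): T − 4 × 9.8 = 4 a.
Adding the two equations eliminates T: 35.077 = 15 a, so a = 2.3385 m/s².

2.34 m/s²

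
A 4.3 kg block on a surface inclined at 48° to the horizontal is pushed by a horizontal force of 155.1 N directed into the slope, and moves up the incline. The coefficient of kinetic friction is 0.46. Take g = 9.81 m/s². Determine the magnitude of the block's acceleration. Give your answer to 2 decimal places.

1.50 m/s²

The horizontal push has components F cos 48° = 155.1 × 0.6691 = 103.777 N up the incline and F sin 48° = 155.1 × 0.7431 = 115.255 N pressing into the surface.
The normal force is therefore N = mg cos 48° + F sin 48° = 28.225 + 115.255 = 143.480 N, and kinetic friction down the slope is μN = 0.46 × 143.480 = 66.001 N.
Along the incline: F cos 48° − mg sin 48° − μN = ma, so 103.777 − 31.346 − 66.001 = 4.3 a, giving a = 1.4953 m/s².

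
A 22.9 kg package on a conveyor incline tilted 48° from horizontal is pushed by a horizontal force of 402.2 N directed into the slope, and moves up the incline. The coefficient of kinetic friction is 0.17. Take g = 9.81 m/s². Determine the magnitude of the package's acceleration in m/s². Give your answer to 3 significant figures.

The horizontal push has components F cos 48° = 402.2 × 0.6691 = 269.112 N up the incline and F sin 48° = 402.2 × 0.7431 = 298.875 N pressing into the surface.
The normal force is therefore N = mg cos 48° + F sin 48° = 150.313 + 298.875 = 449.188 N, and kinetic friction down the slope is μN = 0.17 × 449.188 = 76.362 N.
Along the incline: F cos 48° − mg sin 48° − μN = ma, so 269.112 − 166.937 − 76.362 = 22.9 a, giving a = 1.1272 m/s².

1.13 m/s²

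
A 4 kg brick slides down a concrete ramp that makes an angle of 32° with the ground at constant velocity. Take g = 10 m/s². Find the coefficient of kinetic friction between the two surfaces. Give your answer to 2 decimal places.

At constant velocity the net force along the incline is zero: mg sin 32° = μ mg cos 32°.
So μ = tan 32° = 0.5299 / 0.8480 = 0.6249.

0.62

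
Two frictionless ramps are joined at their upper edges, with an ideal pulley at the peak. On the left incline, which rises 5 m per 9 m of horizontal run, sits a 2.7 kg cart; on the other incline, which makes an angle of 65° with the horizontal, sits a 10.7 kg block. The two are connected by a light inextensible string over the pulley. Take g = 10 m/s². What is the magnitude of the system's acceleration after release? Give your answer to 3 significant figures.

6.26 m/s²

Resolve each weight along its own incline: the 2.7 kg mass has component 2.7 × 10 × sin 29.05° = 13.112 N down its slope, and the 10.7 kg mass has 10.7 × 10 × sin 65° = 96.975 N down its slope.
The 10.7 kg side's 96.975 N exceeds the other side's 13.112 N, so that mass slides down and the 2.7 kg mass slides up. Taking that direction as positive, Newton's second law for the whole system gives 96.975 − 13.112 = (2.7 + 10.7) a, so a = 83.863 / 13.4 = 6.2584 m/s².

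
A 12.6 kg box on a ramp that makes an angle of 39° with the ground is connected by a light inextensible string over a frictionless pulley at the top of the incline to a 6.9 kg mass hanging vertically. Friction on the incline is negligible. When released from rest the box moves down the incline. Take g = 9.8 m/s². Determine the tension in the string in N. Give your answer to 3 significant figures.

For the box on the incline: the weight component along the slope is m₁g sin 39° = 12.6 × 9.8 × 0.6293 = 77.706 N and the normal force is N = m₁g cos 39° = 95.962 N.
Newton's second law for the box (down-slope positive): 77.706 − T = 12.6 a. For the hanging mass (upward positive): T − 6.9 × 9.8 = 6.9 a.
Adding the two equations eliminates T: 10.086 = 19.5 a, so a = 0.5172 m/s².
Then from the hanging mass's equation, T = 6.9 × (9.8 + 0.5172) = 71.189 N.

71.2 N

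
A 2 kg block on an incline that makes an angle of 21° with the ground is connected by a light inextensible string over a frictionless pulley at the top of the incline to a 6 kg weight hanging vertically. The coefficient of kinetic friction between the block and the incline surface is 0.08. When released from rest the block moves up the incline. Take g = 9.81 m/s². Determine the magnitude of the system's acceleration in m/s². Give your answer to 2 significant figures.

For the block on the incline: the weight component along the slope is m₁g sin 21° = 2 × 9.81 × 0.3584 = 7.032 N and the normal force is N = m₁g cos 21° = 18.317 N.
Kinetic friction opposes the block's motion up the incline: f = μN = 0.08 × 18.317 = 1.465 N acting down the slope.
Newton's second law for the block (up-slope positive): T − 7.032 − 1.465 = 2 a. For the hanging weight (downward positive): 6 × 9.81 − T = 6 a.
Adding the two equations eliminates T: 50.363 = 8 a, so a = 6.2954 m/s².

6.3 m/s²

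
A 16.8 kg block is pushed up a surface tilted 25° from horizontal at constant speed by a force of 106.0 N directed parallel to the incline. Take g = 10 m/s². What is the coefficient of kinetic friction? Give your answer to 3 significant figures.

0.230

At constant speed ΣF = 0 along the incline. The applied 106.0 N acts up the slope; the weight component mg sin 25° = 71.000 N and kinetic friction μN both act down the slope.
So 106.0 = 71.000 + μ × 152.260, giving μ = (106.0 − 71.000) / 152.260 = 0.2299.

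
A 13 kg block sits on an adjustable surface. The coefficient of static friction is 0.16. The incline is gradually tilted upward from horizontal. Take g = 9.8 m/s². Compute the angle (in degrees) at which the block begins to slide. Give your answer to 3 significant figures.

At the threshold of sliding, static friction is at its maximum μ_s N and exactly balances the weight component along the incline: mg sin θ = μ_s mg cos θ.
Hence tan θ = μ_s = 0.16, so θ = arctan(0.16) = 9.0903°.

9.09°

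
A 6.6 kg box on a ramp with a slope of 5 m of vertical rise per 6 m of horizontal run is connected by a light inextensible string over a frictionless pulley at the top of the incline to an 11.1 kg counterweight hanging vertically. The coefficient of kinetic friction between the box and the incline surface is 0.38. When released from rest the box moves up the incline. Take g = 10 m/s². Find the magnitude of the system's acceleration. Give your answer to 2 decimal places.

2.80 m/s²

For the box on the incline: the weight component along the slope is m₁g sin 39.81° = 6.6 × 10 × 0.6402 = 42.253 N and the normal force is N = m₁g cos 39.81° = 50.703 N.
Kinetic friction opposes the box's motion up the incline: f = μN = 0.38 × 50.703 = 19.267 N acting down the slope.
Newton's second law for the box (up-slope positive): T − 42.253 − 19.267 = 6.6 a. For the hanging counterweight (downward positive): 11.1 × 10 − T = 11.1 a.
Adding the two equations eliminates T: 49.480 = 17.7 a, so a = 2.7955 m/s².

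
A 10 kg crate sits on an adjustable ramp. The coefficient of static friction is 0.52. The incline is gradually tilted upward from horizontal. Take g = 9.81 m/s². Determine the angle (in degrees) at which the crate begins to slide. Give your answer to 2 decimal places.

27.47°

At the threshold of sliding, static friction is at its maximum μ_s N and exactly balances the weight component along the incline: mg sin θ = μ_s mg cos θ.
Hence tan θ = μ_s = 0.52, so θ = arctan(0.52) = 27.4744°.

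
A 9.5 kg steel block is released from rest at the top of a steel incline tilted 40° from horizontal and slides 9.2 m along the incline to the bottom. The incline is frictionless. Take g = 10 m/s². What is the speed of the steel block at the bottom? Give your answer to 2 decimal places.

The weight component along the incline is mg sin 40° = 61.065 N and the normal force is N = mg cos 40° = 72.774 N.
With no friction, a = g sin 40° = 6.4279 m/s².
Starting from rest over a distance of 9.2 m, v² = 2aL = 2 × 6.4279 × 9.2 = 118.2734, so v = 10.8754 m/s.

10.88 m/s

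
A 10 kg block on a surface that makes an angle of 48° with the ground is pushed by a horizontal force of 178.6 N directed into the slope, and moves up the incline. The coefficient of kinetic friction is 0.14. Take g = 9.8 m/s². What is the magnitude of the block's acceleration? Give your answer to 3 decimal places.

The horizontal push has components F cos 48° = 178.6 × 0.6691 = 119.501 N up the incline and F sin 48° = 178.6 × 0.7431 = 132.718 N pressing into the surface.
The normal force is therefore N = mg cos 48° + F sin 48° = 65.572 + 132.718 = 198.290 N, and kinetic friction down the slope is μN = 0.14 × 198.290 = 27.761 N.
Along the incline: F cos 48° − mg sin 48° − μN = ma, so 119.501 − 72.824 − 27.761 = 10 a, giving a = 1.8916 m/s².

1.892 m/s²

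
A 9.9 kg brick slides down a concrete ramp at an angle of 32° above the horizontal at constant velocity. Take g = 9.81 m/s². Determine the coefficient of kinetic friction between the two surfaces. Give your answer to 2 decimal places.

0.62

At constant velocity the net force along the incline is zero: mg sin 32° = μ mg cos 32°.
So μ = tan 32° = 0.5299 / 0.8480 = 0.6249.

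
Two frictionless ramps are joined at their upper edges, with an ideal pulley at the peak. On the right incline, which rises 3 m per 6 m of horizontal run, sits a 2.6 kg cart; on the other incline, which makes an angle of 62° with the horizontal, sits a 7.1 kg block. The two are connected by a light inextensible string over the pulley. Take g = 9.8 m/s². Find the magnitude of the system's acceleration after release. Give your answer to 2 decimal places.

5.16 m/s²

Resolve each weight along its own incline: the 2.6 kg mass has component 2.6 × 9.8 × sin 26.57° = 11.395 N down its slope, and the 7.1 kg mass has 7.1 × 9.8 × sin 62° = 61.435 N down its slope.
The 7.1 kg side's 61.435 N exceeds the other side's 11.395 N, so that mass slides down and the 2.6 kg mass slides up. Taking that direction as positive, Newton's second law for the whole system gives 61.435 − 11.395 = (2.6 + 7.1) a, so a = 50.040 / 9.7 = 5.1588 m/s².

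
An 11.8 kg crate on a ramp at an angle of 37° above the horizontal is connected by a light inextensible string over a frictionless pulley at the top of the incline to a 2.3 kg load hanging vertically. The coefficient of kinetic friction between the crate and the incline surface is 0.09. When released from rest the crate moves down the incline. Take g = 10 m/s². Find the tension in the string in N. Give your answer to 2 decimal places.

For the crate on the incline: the weight component along the slope is m₁g sin 37° = 11.8 × 10 × 0.6018 = 71.012 N and the normal force is N = m₁g cos 37° = 94.239 N.
Kinetic friction opposes the crate's motion down the incline: f = μN = 0.09 × 94.239 = 8.482 N acting up the slope.
Newton's second law for the crate (down-slope positive): 71.012 − 8.482 − T = 11.8 a. For the hanging load (upward positive): T − 2.3 × 10 = 2.3 a.
Adding the two equations eliminates T: 39.530 = 14.1 a, so a = 2.8035 m/s².
Then from the hanging load's equation, T = 2.3 × (10 + 2.8035) = 29.448 N.

29.45 N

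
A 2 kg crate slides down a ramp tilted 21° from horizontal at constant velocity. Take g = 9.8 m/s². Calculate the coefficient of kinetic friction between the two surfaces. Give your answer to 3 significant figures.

0.384

At constant velocity the net force along the incline is zero: mg sin 21° = μ mg cos 21°.
So μ = tan 21° = 0.3584 / 0.9336 = 0.3839.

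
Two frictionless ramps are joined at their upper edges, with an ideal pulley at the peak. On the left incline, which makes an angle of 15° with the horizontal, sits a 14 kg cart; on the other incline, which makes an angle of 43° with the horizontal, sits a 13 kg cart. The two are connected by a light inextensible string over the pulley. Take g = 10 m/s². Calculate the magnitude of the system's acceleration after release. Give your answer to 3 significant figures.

1.94 m/s²

Resolve each weight along its own incline: the 14 kg mass has component 14 × 10 × sin 15° = 36.235 N down its slope, and the 13 kg mass has 13 × 10 × sin 43° = 88.660 N down its slope.
The 13 kg side's 88.660 N exceeds the other side's 36.235 N, so that mass slides down and the 14 kg mass slides up. Taking that direction as positive, Newton's second law for the whole system gives 88.660 − 36.235 = (14 + 13) a, so a = 52.425 / 27 = 1.9417 m/s².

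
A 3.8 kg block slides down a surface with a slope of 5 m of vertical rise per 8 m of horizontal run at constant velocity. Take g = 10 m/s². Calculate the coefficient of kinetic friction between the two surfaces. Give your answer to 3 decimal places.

0.625

At constant velocity the net force along the incline is zero: mg sin 32.01° = μ mg cos 32.01°.
So μ = tan 32.01° = 0.5300 / 0.8480 = 0.6250.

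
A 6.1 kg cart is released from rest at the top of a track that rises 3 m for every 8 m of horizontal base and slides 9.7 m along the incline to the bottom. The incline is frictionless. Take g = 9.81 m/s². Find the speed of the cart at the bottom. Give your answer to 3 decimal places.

8.175 m/s

The weight component along the incline is mg sin 20.56° = 21.012 N and the normal force is N = mg cos 20.56° = 56.031 N.
With no friction, a = g sin 20.56° = 3.4445 m/s².
Starting from rest over a distance of 9.7 m, v² = 2aL = 2 × 3.4445 × 9.7 = 66.8233, so v = 8.1746 m/s.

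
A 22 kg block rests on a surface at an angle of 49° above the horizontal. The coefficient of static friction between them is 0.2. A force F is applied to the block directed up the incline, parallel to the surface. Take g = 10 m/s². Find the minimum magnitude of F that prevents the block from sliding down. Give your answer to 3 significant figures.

The normal force is N = mg cos 49° = 144.333 N. With F at its minimum the block is on the verge of sliding down, so static friction is at its maximum μ_s N = 0.2 × 144.333 = 28.867 N and acts up the slope.
Equilibrium along the incline: F + μ_s N = mg sin 49°, so F = 166.036 − 28.867 = 137.169 N.

137 N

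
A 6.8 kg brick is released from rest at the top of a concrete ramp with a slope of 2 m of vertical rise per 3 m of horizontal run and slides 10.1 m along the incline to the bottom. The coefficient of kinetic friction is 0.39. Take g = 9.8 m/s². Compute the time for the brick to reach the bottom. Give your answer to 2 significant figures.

The weight component along the incline is mg sin 33.69° = 36.965 N and the normal force is N = mg cos 33.69° = 55.448 N.
Friction up the slope is f = μN = 0.39 × 55.448 = 21.625 N, so the net downslope force is 36.965 − 21.625 = 15.340 N and a = 15.340 / 6.8 = 2.2559 m/s².
Starting from rest, L = ½at², so t = √(2L/a) = √(2 × 10.1 / 2.2559) = 2.9924 s.

3.0 s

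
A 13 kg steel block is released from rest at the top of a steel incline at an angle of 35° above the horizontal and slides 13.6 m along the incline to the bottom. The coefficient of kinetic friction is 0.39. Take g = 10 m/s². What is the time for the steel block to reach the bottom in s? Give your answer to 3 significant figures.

The weight component along the incline is mg sin 35° = 74.565 N and the normal force is N = mg cos 35° = 106.490 N.
Friction up the slope is f = μN = 0.39 × 106.490 = 41.531 N, so the net downslope force is 74.565 − 41.531 = 33.034 N and a = 33.034 / 13 = 2.5411 m/s².
Starting from rest, L = ½at², so t = √(2L/a) = √(2 × 13.6 / 2.5411) = 3.2717 s.

3.27 s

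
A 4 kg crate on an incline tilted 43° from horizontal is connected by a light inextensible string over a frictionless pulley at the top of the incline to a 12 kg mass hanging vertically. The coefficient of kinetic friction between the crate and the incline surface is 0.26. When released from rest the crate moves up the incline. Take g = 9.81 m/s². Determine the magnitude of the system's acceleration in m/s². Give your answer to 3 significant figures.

5.22 m/s²

For the crate on the incline: the weight component along the slope is m₁g sin 43° = 4 × 9.81 × 0.6820 = 26.762 N and the normal force is N = m₁g cos 43° = 28.698 N.
Kinetic friction opposes the crate's motion up the incline: f = μN = 0.26 × 28.698 = 7.461 N acting down the slope.
Newton's second law for the crate (up-slope positive): T − 26.762 − 7.461 = 4 a. For the hanging mass (downward positive): 12 × 9.81 − T = 12 a.
Adding the two equations eliminates T: 83.497 = 16 a, so a = 5.2186 m/s².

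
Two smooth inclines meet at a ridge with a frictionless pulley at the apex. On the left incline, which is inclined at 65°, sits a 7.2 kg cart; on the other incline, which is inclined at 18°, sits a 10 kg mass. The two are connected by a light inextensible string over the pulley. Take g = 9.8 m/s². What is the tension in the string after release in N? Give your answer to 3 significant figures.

Resolve each weight along its own incline: the 7.2 kg mass has component 7.2 × 9.8 × sin 65° = 63.949 N down its slope, and the 10 kg mass has 10 × 9.8 × sin 18° = 30.284 N down its slope.
The 7.2 kg side's 63.949 N exceeds the other side's 30.284 N, so that mass slides down and the 10 kg mass slides up. Taking that direction as positive, Newton's second law for the whole system gives 63.949 − 30.284 = (7.2 + 10) a, so a = 33.665 / 17.2 = 1.9573 m/s².
For the 10 kg mass (up-slope positive): T − 30.284 = 10 × 1.9573, so T = 49.857 N.

49.9 N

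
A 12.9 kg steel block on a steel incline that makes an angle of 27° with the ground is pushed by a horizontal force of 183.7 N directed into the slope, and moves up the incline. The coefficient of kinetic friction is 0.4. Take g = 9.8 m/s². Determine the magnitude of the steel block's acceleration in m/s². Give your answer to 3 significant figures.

2.16 m/s²

The horizontal push has components F cos 27° = 183.7 × 0.8910 = 163.677 N up the incline and F sin 27° = 183.7 × 0.4540 = 83.400 N pressing into the surface.
The normal force is therefore N = mg cos 27° + F sin 27° = 112.640 + 83.400 = 196.040 N, and kinetic friction down the slope is μN = 0.4 × 196.040 = 78.416 N.
Along the incline: F cos 27° − mg sin 27° − μN = ma, so 163.677 − 57.395 − 78.416 = 12.9 a, giving a = 2.1602 m/s².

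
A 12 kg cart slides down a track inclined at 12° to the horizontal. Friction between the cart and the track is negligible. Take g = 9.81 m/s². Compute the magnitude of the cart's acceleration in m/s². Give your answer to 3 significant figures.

Resolving the weight along the incline: the component pulling the cart down the slope is mg sin 12° = 12 × 9.81 × 0.2079 = 24.474 N, and the normal force is N = mg cos 12° = 12 × 9.81 × 0.9781 = 115.142 N.
With no friction the net force along the incline is 24.474 N, so a = g sin 12° = 24.474 / 12 = 2.0395 m/s².

2.04 m/s²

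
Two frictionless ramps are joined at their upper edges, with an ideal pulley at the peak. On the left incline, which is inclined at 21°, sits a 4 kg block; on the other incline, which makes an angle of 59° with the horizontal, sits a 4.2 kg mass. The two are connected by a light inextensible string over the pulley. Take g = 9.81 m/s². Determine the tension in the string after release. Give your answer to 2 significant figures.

24 N

Resolve each weight along its own incline: the 4 kg mass has component 4 × 9.81 × sin 21° = 14.062 N down its slope, and the 4.2 kg mass has 4.2 × 9.81 × sin 59° = 35.317 N down its slope.
The 4.2 kg side's 35.317 N exceeds the other side's 14.062 N, so that mass slides down and the 4 kg mass slides up. Taking that direction as positive, Newton's second law for the whole system gives 35.317 − 14.062 = (4 + 4.2) a, so a = 21.255 / 8.2 = 2.5921 m/s².
For the 4 kg mass (up-slope positive): T − 14.062 = 4 × 2.5921, so T = 24.430 N.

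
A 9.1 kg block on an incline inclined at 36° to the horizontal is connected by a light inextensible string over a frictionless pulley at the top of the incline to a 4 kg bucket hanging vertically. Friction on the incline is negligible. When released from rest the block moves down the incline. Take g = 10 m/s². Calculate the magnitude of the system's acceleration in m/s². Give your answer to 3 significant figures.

For the block on the incline: the weight component along the slope is m₁g sin 36° = 9.1 × 10 × 0.5878 = 53.490 N and the normal force is N = m₁g cos 36° = 73.621 N.
Newton's second law for the block (down-slope positive): 53.490 − T = 9.1 a. For the hanging bucket (upward positive): T − 4 × 10 = 4 a.
Adding the two equations eliminates T: 13.490 = 13.1 a, so a = 1.0298 m/s².

1.03 m/s²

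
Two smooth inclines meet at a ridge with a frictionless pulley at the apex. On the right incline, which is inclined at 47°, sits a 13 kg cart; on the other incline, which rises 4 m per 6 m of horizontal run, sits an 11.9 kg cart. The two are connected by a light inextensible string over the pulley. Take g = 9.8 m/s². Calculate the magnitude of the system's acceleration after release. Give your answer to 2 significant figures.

1.1 m/s²

Resolve each weight along its own incline: the 13 kg mass has component 13 × 9.8 × sin 47° = 93.174 N down its slope, and the 11.9 kg mass has 11.9 × 9.8 × sin 33.69° = 64.689 N down its slope.
The 13 kg side's 93.174 N exceeds the other side's 64.689 N, so that mass slides down and the 11.9 kg mass slides up. Taking that direction as positive, Newton's second law for the whole system gives 93.174 − 64.689 = (13 + 11.9) a, so a = 28.485 / 24.9 = 1.1440 m/s².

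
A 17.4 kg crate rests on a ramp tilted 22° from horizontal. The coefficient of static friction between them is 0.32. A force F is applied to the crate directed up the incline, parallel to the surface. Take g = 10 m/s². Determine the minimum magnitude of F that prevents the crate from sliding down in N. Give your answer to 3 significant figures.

13.6 N

The normal force is N = mg cos 22° = 161.330 N. With F at its minimum the crate is on the verge of sliding down, so static friction is at its maximum μ_s N = 0.32 × 161.330 = 51.626 N and acts up the slope.
Equilibrium along the incline: F + μ_s N = mg sin 22°, so F = 65.182 − 51.626 = 13.556 N.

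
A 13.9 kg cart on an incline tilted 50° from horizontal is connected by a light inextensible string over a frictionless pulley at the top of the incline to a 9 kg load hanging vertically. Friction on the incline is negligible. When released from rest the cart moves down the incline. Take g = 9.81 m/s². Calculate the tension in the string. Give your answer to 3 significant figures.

For the cart on the incline: the weight component along the slope is m₁g sin 50° = 13.9 × 9.81 × 0.7660 = 104.451 N and the normal force is N = m₁g cos 50° = 87.650 N.
Newton's second law for the cart (down-slope positive): 104.451 − T = 13.9 a. For the hanging load (upward positive): T − 9 × 9.81 = 9 a.
Adding the two equations eliminates T: 16.161 = 22.9 a, so a = 0.7057 m/s².
Then from the hanging load's equation, T = 9 × (9.81 + 0.7057) = 94.641 N.

94.6 N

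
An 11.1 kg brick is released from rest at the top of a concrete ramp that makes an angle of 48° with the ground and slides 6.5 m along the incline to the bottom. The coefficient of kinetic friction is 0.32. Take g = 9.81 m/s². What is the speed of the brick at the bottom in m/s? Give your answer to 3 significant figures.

8.21 m/s

The weight component along the incline is mg sin 48° = 80.922 N and the normal force is N = mg cos 48° = 72.862 N.
Friction up the slope is f = μN = 0.32 × 72.862 = 23.316 N, so the net downslope force is 80.922 − 23.316 = 57.606 N and a = 57.606 / 11.1 = 5.1897 m/s².
Starting from rest over a distance of 6.5 m, v² = 2aL = 2 × 5.1897 × 6.5 = 67.4661, so v = 8.2138 m/s.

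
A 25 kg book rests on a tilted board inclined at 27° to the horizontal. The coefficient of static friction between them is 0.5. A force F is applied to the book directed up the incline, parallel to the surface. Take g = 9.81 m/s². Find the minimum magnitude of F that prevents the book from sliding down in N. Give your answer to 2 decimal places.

The normal force is N = mg cos 27° = 218.519 N. With F at its minimum the book is on the verge of sliding down, so static friction is at its maximum μ_s N = 0.5 × 218.519 = 109.260 N and acts up the slope.
Equilibrium along the incline: F + μ_s N = mg sin 27°, so F = 111.341 − 109.260 = 2.081 N.

2.08 N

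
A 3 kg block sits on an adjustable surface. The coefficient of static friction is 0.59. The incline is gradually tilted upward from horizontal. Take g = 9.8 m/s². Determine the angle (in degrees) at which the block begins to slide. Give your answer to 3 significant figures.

30.5°

At the threshold of sliding, static friction is at its maximum μ_s N and exactly balances the weight component along the incline: mg sin θ = μ_s mg cos θ.
Hence tan θ = μ_s = 0.59, so θ = arctan(0.59) = 30.5406°.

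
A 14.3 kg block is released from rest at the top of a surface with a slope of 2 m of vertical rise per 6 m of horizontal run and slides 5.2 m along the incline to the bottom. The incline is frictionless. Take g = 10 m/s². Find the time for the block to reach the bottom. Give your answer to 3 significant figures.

1.81 s

The weight component along the incline is mg sin 18.43° = 45.221 N and the normal force is N = mg cos 18.43° = 135.662 N.
With no friction, a = g sin 18.43° = 3.1623 m/s².
Starting from rest, L = ½at², so t = √(2L/a) = √(2 × 5.2 / 3.1623) = 1.8135 s.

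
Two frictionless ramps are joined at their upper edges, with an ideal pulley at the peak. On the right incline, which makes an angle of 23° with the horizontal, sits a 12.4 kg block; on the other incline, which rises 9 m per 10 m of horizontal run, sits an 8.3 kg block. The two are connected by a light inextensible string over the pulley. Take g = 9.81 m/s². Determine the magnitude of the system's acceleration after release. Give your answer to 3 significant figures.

Resolve each weight along its own incline: the 12.4 kg mass has component 12.4 × 9.81 × sin 23° = 47.530 N down its slope, and the 8.3 kg mass has 8.3 × 9.81 × sin 41.99° = 54.469 N down its slope.
The 8.3 kg side's 54.469 N exceeds the other side's 47.530 N, so that mass slides down and the 12.4 kg mass slides up. Taking that direction as positive, Newton's second law for the whole system gives 54.469 − 47.530 = (12.4 + 8.3) a, so a = 6.939 / 20.7 = 0.3352 m/s².

0.335 m/s²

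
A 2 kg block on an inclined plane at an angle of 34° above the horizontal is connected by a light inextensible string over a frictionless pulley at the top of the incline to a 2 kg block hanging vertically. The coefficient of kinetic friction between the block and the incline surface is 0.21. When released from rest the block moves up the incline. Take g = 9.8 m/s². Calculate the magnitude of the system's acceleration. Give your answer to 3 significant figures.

For the block on the incline: the weight component along the slope is m₁g sin 34° = 2 × 9.8 × 0.5592 = 10.960 N and the normal force is N = m₁g cos 34° = 16.249 N.
Kinetic friction opposes the block's motion up the incline: f = μN = 0.21 × 16.249 = 3.412 N acting down the slope.
Newton's second law for the block (up-slope positive): T − 10.960 − 3.412 = 2 a. For the hanging block (downward positive): 2 × 9.8 − T = 2 a.
Adding the two equations eliminates T: 5.228 = 4 a, so a = 1.3070 m/s².

1.31 m/s²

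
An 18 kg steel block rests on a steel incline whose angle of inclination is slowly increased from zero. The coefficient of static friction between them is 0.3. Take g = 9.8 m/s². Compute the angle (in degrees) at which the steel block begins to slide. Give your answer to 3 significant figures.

16.7°

At the threshold of sliding, static friction is at its maximum μ_s N and exactly balances the weight component along the incline: mg sin θ = μ_s mg cos θ.
Hence tan θ = μ_s = 0.3, so θ = arctan(0.3) = 16.6992°.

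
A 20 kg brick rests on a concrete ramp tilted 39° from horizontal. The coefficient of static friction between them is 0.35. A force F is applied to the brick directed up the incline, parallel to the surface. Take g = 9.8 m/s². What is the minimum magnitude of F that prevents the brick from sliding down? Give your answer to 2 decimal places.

The normal force is N = mg cos 39° = 152.321 N. With F at its minimum the brick is on the verge of sliding down, so static friction is at its maximum μ_s N = 0.35 × 152.321 = 53.312 N and acts up the slope.
Equilibrium along the incline: F + μ_s N = mg sin 39°, so F = 123.347 − 53.312 = 70.035 N.

70.03 N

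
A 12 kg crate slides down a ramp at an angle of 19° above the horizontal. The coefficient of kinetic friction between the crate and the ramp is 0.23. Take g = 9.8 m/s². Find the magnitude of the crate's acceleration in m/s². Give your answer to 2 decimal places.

1.06 m/s²

Resolving the weight along the incline: the component pulling the crate down the slope is mg sin 19° = 12 × 9.8 × 0.3256 = 38.291 N, and the normal force is N = mg cos 19° = 12 × 9.8 × 0.9455 = 111.191 N.
Kinetic friction acts up the slope with magnitude f = μN = 0.23 × 111.191 = 25.574 N.
Net force along the incline is 38.291 − 25.574 = 12.717 N, so a = 12.717 / 12 = 1.0597 m/s².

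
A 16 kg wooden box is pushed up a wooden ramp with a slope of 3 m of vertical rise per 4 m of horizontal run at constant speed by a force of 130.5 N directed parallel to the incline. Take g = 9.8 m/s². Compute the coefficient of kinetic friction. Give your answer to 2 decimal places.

At constant speed ΣF = 0 along the incline. The applied 130.5 N acts up the slope; the weight component mg sin 36.87° = 94.080 N and kinetic friction μN both act down the slope.
So 130.5 = 94.080 + μ × 125.440, giving μ = (130.5 − 94.080) / 125.440 = 0.2903.

0.29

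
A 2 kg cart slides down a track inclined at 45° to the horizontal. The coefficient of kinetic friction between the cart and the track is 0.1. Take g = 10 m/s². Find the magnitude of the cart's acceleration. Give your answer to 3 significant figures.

6.36 m/s²

Resolving the weight along the incline: the component pulling the cart down the slope is mg sin 45° = 2 × 10 × 0.7071 = 14.142 N, and the normal force is N = mg cos 45° = 2 × 10 × 0.7071 = 14.142 N.
Kinetic friction acts up the slope with magnitude f = μN = 0.1 × 14.142 = 1.414 N.
Net force along the incline is 14.142 − 1.414 = 12.728 N, so a = 12.728 / 2 = 6.3640 m/s².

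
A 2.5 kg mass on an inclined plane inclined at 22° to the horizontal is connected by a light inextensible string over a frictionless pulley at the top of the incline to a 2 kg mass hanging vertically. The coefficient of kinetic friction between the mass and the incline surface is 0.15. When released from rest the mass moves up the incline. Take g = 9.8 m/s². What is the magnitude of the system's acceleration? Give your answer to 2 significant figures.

For the mass on the incline: the weight component along the slope is m₁g sin 22° = 2.5 × 9.8 × 0.3746 = 9.178 N and the normal force is N = m₁g cos 22° = 22.716 N.
Kinetic friction opposes the mass's motion up the incline: f = μN = 0.15 × 22.716 = 3.407 N acting down the slope.
Newton's second law for the mass (up-slope positive): T − 9.178 − 3.407 = 2.5 a. For the hanging mass (downward positive): 2 × 9.8 − T = 2 a.
Adding the two equations eliminates T: 7.015 = 4.5 a, so a = 1.5589 m/s².

1.6 m/s²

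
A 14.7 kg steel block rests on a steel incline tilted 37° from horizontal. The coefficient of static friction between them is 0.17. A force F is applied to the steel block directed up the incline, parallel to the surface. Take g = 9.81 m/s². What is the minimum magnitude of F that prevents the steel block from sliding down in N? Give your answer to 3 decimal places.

67.207 N

The normal force is N = mg cos 37° = 115.169 N. With F at its minimum the steel block is on the verge of sliding down, so static friction is at its maximum μ_s N = 0.17 × 115.169 = 19.579 N and acts up the slope.
Equilibrium along the incline: F + μ_s N = mg sin 37°, so F = 86.786 − 19.579 = 67.207 N.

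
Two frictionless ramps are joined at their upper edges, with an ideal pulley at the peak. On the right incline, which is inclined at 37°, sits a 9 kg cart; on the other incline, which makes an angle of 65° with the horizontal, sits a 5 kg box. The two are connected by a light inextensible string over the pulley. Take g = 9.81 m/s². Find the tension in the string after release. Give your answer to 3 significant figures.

47.6 N

Resolve each weight along its own incline: the 9 kg mass has component 9 × 9.81 × sin 37° = 53.134 N down its slope, and the 5 kg mass has 5 × 9.81 × sin 65° = 44.454 N down its slope.
The 9 kg side's 53.134 N exceeds the other side's 44.454 N, so that mass slides down and the 5 kg mass slides up. Taking that direction as positive, Newton's second law for the whole system gives 53.134 − 44.454 = (9 + 5) a, so a = 8.680 / 14 = 0.6200 m/s².
For the 5 kg mass (up-slope positive): T − 44.454 = 5 × 0.6200, so T = 47.554 N.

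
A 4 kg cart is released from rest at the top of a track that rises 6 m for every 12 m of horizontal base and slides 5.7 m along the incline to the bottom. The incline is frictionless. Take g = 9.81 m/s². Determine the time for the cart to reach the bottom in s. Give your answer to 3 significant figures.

The weight component along the incline is mg sin 26.57° = 17.549 N and the normal force is N = mg cos 26.57° = 35.097 N.
With no friction, a = g sin 26.57° = 4.3872 m/s².
Starting from rest, L = ½at², so t = √(2L/a) = √(2 × 5.7 / 4.3872) = 1.6120 s.

1.61 s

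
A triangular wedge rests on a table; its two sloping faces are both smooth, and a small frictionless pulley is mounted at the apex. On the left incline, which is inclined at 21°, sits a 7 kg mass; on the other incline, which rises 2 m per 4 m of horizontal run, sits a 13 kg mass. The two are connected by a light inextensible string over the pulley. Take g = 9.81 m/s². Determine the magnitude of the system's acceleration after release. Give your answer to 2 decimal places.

Resolve each weight along its own incline: the 7 kg mass has component 7 × 9.81 × sin 21° = 24.609 N down its slope, and the 13 kg mass has 13 × 9.81 × sin 26.57° = 57.033 N down its slope.
The 13 kg side's 57.033 N exceeds the other side's 24.609 N, so that mass slides down and the 7 kg mass slides up. Taking that direction as positive, Newton's second law for the whole system gives 57.033 − 24.609 = (7 + 13) a, so a = 32.424 / 20 = 1.6212 m/s².

1.62 m/s²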